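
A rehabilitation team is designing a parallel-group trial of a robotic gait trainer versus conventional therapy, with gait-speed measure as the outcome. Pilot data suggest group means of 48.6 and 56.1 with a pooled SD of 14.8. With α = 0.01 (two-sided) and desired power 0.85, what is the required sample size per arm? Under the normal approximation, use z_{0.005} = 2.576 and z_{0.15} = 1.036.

n = 102 per group

Cohen's d = |M₁ − M₂| / SD_pooled = |48.6 − 56.1| / 14.8 = 7.5 / 14.8 = 0.507.
For two independent groups with equal n: n = 2·((z_{α/2} + z_β) / d)².
z_{α/2} + z_β = 2.576 + 1.036 = 3.612.
n = 2 × (3.612 / 0.507)² = 2 × 7.124² = 2 × 50.76 = 101.5.
Round up to the next whole participant.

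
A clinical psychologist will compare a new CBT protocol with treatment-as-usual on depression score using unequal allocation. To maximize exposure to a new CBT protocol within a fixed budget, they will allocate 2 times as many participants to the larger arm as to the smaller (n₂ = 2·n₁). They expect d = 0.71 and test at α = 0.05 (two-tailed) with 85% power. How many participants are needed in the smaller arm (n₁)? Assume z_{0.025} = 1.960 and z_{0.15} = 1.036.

With allocation ratio k = n₂/n₁ = 2, Var(x̄₁−x̄₂) = σ²(1/n₁ + 1/(k·n₁)) = σ²·(k+1)/(k·n₁).
So n₁ = (1 + 1/k)·((z_{α/2} + z_β)/d)² = 1.500 × (2.996/0.71)².
n₁ = 1.500 × 17.81 = 26.7.
Round up: n₁ = 27, giving n₂ = 2 × 27 = 54.

n₁ = 27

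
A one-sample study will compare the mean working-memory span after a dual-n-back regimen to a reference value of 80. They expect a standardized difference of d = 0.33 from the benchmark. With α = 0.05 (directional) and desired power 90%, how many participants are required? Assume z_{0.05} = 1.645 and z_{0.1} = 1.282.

For a one-sample test: n = ((z_{α} + z_β) / d)².
z_{α} + z_β = 1.645 + 1.282 = 2.927.
n = (2.927 / 0.33)² = 8.870² = 78.67.
Round up.

n = 79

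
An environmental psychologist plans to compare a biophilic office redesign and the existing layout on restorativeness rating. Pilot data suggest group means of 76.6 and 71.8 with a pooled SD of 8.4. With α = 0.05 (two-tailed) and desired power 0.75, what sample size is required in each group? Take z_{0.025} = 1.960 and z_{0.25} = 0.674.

n = 43 per group

Cohen's d = |M₁ − M₂| / SD_pooled = |76.6 − 71.8| / 8.4 = 4.8 / 8.4 = 0.571.
For two independent groups with equal n: n = 2·((z_{α/2} + z_β) / d)².
z_{α/2} + z_β = 1.960 + 0.674 = 2.634.
n = 2 × (2.634 / 0.571)² = 2 × 4.613² = 2 × 21.28 = 42.6.
Round up to the next whole participant.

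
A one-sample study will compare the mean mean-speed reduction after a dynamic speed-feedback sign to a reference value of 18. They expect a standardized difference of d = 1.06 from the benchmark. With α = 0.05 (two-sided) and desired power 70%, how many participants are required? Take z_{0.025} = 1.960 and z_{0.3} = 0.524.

For a one-sample test: n = ((z_{α/2} + z_β) / d)².
z_{α/2} + z_β = 1.960 + 0.524 = 2.484.
n = (2.484 / 1.06)² = 2.343² = 5.49.
Round up.

n = 6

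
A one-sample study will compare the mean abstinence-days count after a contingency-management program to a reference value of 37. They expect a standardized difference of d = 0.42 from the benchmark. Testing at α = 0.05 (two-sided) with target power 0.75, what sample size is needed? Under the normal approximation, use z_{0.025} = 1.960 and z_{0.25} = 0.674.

For a one-sample test: n = ((z_{α/2} + z_β) / d)².
z_{α/2} + z_β = 1.960 + 0.674 = 2.634.
n = (2.634 / 0.42)² = 6.271² = 39.33.
Round up.

n = 40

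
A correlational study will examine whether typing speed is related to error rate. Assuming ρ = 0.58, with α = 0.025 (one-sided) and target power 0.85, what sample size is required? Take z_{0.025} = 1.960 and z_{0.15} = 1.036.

Fisher's z: C = ½·ln((1+r)/(1−r)) = ½·ln(3.7619) = 0.6625.
n = ((z_{α} + z_β)/C)² + 3.
(1.960 + 1.036) / 0.6625 = 2.996 / 0.6625 = 4.522.
n = 4.522² + 3 = 20.45 + 3 = 23.5.
Round up.

n = 24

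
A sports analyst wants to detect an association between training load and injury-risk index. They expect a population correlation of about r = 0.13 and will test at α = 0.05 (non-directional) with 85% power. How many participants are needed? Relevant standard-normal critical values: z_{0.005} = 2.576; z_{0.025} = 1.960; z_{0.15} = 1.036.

Fisher's z: C = ½·ln((1+r)/(1−r)) = ½·ln(1.2989) = 0.1307.
n = ((z_{α/2} + z_β)/C)² + 3.
(1.960 + 1.036) / 0.1307 = 2.996 / 0.1307 = 22.923.
n = 22.923² + 3 = 525.45 + 3 = 528.5.
Round up.

n = 529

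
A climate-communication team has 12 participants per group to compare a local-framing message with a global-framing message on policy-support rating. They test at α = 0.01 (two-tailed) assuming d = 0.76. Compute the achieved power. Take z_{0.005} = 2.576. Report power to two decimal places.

power ≈ 0.24

For two equal groups, power = Φ(d·√(n/2) − z_{α/2}).
d·√(n/2) = 0.76 × √(12/2) = 0.76 × 2.449 = 1.862.
z_β = 1.862 − 2.576 = -0.714.
Power = Φ(-0.714) = 0.237.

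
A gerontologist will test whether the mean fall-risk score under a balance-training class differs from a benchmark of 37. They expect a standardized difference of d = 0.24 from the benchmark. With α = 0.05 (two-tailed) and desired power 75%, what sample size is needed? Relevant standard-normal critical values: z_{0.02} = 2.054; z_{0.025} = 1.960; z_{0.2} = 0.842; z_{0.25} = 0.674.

n = 121

For a one-sample test: n = ((z_{α/2} + z_β) / d)².
z_{α/2} + z_β = 1.960 + 0.674 = 2.634.
n = (2.634 / 0.24)² = 10.975² = 120.45.
Round up.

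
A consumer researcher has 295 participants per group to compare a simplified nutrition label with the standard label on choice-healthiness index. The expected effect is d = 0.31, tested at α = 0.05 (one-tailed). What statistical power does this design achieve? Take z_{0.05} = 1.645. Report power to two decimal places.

For two equal groups, power = Φ(d·√(n/2) − z_{α}).
d·√(n/2) = 0.31 × √(295/2) = 0.31 × 12.145 = 3.765.
z_β = 3.765 − 1.645 = 2.120.
Power = Φ(2.120) = 0.983.

power ≈ 0.98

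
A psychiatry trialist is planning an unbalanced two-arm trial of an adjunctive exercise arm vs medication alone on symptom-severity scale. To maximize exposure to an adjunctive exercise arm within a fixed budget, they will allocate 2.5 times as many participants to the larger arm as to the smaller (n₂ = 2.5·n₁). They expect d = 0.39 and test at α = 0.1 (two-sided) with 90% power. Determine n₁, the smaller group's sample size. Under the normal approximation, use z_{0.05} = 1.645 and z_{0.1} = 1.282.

n₁ = 79

With allocation ratio k = n₂/n₁ = 2.5, Var(x̄₁−x̄₂) = σ²(1/n₁ + 1/(k·n₁)) = σ²·(k+1)/(k·n₁).
So n₁ = (1 + 1/k)·((z_{α/2} + z_β)/d)² = 1.400 × (2.927/0.39)².
n₁ = 1.400 × 56.33 = 78.9.
Round up: n₁ = 79, giving n₂ = ⌈2.5 × 79⌉ = ⌈197.5⌉ = 198.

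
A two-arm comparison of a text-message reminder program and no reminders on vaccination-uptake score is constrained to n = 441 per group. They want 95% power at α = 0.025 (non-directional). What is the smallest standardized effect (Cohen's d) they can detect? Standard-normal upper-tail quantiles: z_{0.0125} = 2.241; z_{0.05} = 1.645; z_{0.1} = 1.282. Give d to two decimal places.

d_min ≈ 0.26

For two independent groups of n = 441 each: d_min = (z_{α/2} + z_β)·√(2/n).
z-sum = 2.241 + 1.645 = 3.886.
d_min = 3.886 × √(2/441) = 3.886 × 0.0673 = 0.262.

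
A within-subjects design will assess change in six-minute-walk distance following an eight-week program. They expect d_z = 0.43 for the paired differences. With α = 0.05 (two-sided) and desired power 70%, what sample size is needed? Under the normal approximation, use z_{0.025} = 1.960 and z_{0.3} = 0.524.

n = 34 pairs

For a paired (one-sample on differences) test: n = ((z_{α/2} + z_β) / d)².
z_{α/2} + z_β = 1.960 + 0.524 = 2.484.
n = (2.484 / 0.43)² = 5.777² = 33.37.
Round up.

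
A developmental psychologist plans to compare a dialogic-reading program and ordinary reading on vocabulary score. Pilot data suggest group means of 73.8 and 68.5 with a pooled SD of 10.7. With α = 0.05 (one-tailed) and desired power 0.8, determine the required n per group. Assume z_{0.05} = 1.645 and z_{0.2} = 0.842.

Cohen's d = |M₁ − M₂| / SD_pooled = |73.8 − 68.5| / 10.7 = 5.3 / 10.7 = 0.495.
For two independent groups with equal n: n = 2·((z_{α} + z_β) / d)².
z_{α} + z_β = 1.645 + 0.842 = 2.487.
n = 2 × (2.487 / 0.495)² = 2 × 5.024² = 2 × 25.24 = 50.5.
Round up to the next whole participant.

n = 51 per group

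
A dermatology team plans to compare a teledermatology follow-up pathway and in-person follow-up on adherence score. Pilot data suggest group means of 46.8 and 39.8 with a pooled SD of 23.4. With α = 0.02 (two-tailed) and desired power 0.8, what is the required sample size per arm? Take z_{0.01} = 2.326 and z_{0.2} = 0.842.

Cohen's d = |M₁ − M₂| / SD_pooled = |46.8 − 39.8| / 23.4 = 7.0 / 23.4 = 0.299.
For two independent groups with equal n: n = 2·((z_{α/2} + z_β) / d)².
z_{α/2} + z_β = 2.326 + 0.842 = 3.168.
n = 2 × (3.168 / 0.299)² = 2 × 10.595² = 2 × 112.26 = 224.5.
Round up to the next whole participant.

n = 225 per group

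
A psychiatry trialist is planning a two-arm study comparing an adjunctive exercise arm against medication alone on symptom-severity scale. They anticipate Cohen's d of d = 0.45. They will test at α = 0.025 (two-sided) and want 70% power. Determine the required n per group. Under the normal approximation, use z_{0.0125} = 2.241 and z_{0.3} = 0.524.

For two independent groups with equal n: n = 2·((z_{α/2} + z_β) / d)².
z_{α/2} + z_β = 2.241 + 0.524 = 2.765.
n = 2 × (2.765 / 0.45)² = 2 × 6.144² = 2 × 37.75 = 75.5.
Round up to the next whole participant.

n = 76 per group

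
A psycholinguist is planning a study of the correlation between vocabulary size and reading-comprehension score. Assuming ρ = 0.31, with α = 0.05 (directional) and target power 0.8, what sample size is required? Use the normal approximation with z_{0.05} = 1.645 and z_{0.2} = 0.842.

Fisher's z: C = ½·ln((1+r)/(1−r)) = ½·ln(1.8986) = 0.3205.
n = ((z_{α} + z_β)/C)² + 3.
(1.645 + 0.842) / 0.3205 = 2.487 / 0.3205 = 7.760.
n = 7.760² + 3 = 60.21 + 3 = 63.2.
Round up.

n = 64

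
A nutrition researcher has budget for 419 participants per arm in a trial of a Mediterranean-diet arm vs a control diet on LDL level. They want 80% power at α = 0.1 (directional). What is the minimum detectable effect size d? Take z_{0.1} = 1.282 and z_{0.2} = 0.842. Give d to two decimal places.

d_min ≈ 0.15

For two independent groups of n = 419 each: d_min = (z_{α} + z_β)·√(2/n).
z-sum = 1.282 + 0.842 = 2.124.
d_min = 2.124 × √(2/419) = 2.124 × 0.0691 = 0.147.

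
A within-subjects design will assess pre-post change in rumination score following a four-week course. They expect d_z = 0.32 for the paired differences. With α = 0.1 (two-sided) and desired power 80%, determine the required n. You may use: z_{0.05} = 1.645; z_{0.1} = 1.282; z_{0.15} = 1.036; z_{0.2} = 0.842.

n = 61 pairs

For a paired (one-sample on differences) test: n = ((z_{α/2} + z_β) / d)².
z_{α/2} + z_β = 1.645 + 0.842 = 2.487.
n = (2.487 / 0.32)² = 7.772² = 60.40.
Round up.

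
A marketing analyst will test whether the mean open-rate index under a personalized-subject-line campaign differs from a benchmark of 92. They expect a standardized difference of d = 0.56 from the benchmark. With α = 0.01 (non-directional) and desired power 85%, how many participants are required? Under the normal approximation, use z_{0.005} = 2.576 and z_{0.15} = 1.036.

n = 42

For a one-sample test: n = ((z_{α/2} + z_β) / d)².
z_{α/2} + z_β = 2.576 + 1.036 = 3.612.
n = (3.612 / 0.56)² = 6.450² = 41.60.
Round up.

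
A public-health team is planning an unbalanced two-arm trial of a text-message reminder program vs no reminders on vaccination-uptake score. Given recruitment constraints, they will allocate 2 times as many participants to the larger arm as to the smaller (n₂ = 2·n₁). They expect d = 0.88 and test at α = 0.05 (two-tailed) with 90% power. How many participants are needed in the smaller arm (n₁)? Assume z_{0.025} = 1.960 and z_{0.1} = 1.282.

n₁ = 21

With allocation ratio k = n₂/n₁ = 2, Var(x̄₁−x̄₂) = σ²(1/n₁ + 1/(k·n₁)) = σ²·(k+1)/(k·n₁).
So n₁ = (1 + 1/k)·((z_{α/2} + z_β)/d)² = 1.500 × (3.242/0.88)².
n₁ = 1.500 × 13.57 = 20.4.
Round up: n₁ = 21, giving n₂ = 2 × 21 = 42.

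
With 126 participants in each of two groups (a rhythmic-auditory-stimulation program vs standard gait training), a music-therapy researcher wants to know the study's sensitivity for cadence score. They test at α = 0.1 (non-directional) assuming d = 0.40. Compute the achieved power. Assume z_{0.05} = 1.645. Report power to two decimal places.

power ≈ 0.94

For two equal groups, power = Φ(d·√(n/2) − z_{α/2}).
d·√(n/2) = 0.40 × √(126/2) = 0.40 × 7.937 = 3.175.
z_β = 3.175 − 1.645 = 1.530.
Power = Φ(1.530) = 0.937.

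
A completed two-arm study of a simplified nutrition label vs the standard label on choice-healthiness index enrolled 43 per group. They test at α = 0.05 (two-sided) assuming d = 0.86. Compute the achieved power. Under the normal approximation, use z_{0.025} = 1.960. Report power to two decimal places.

For two equal groups, power = Φ(d·√(n/2) − z_{α/2}).
d·√(n/2) = 0.86 × √(43/2) = 0.86 × 4.637 = 3.988.
z_β = 3.988 − 1.960 = 2.028.
Power = Φ(2.028) = 0.979.

power ≈ 0.98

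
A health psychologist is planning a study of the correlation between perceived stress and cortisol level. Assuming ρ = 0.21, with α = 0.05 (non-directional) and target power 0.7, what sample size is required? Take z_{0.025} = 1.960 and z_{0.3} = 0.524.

n = 139

Fisher's z: C = ½·ln((1+r)/(1−r)) = ½·ln(1.5316) = 0.2132.
n = ((z_{α/2} + z_β)/C)² + 3.
(1.960 + 0.524) / 0.2132 = 2.484 / 0.2132 = 11.651.
n = 11.651² + 3 = 135.75 + 3 = 138.7.
Round up.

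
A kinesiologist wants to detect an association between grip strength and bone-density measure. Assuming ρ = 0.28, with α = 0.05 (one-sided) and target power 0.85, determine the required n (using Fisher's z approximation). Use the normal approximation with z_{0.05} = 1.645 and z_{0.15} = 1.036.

n = 90

Fisher's z: C = ½·ln((1+r)/(1−r)) = ½·ln(1.7778) = 0.2877.
n = ((z_{α} + z_β)/C)² + 3.
(1.645 + 1.036) / 0.2877 = 2.681 / 0.2877 = 9.319.
n = 9.319² + 3 = 86.84 + 3 = 89.8.
Round up.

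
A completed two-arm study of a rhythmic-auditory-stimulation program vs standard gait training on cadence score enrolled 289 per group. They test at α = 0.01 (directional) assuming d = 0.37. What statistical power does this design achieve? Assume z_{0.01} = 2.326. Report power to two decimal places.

For two equal groups, power = Φ(d·√(n/2) − z_{α}).
d·√(n/2) = 0.37 × √(289/2) = 0.37 × 12.021 = 4.448.
z_β = 4.448 − 2.326 = 2.122.
Power = Φ(2.122) = 0.983.

power ≈ 0.98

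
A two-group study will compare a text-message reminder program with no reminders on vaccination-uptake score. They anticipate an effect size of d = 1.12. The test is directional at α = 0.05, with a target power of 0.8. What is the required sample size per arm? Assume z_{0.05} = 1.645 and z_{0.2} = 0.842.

n = 10 per group

For two independent groups with equal n: n = 2·((z_{α} + z_β) / d)².
z_{α} + z_β = 1.645 + 0.842 = 2.487.
n = 2 × (2.487 / 1.12)² = 2 × 2.221² = 2 × 4.93 = 9.9.
Round up to the next whole participant.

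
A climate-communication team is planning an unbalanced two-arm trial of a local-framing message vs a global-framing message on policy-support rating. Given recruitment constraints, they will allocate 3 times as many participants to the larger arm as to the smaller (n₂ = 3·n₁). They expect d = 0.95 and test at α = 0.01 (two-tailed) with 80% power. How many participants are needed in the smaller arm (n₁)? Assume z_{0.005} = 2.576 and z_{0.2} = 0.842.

With allocation ratio k = n₂/n₁ = 3, Var(x̄₁−x̄₂) = σ²(1/n₁ + 1/(k·n₁)) = σ²·(k+1)/(k·n₁).
So n₁ = (1 + 1/k)·((z_{α/2} + z_β)/d)² = 1.333 × (3.418/0.95)².
n₁ = 1.333 × 12.94 = 17.3.
Round up: n₁ = 18, giving n₂ = 3 × 18 = 54.

n₁ = 18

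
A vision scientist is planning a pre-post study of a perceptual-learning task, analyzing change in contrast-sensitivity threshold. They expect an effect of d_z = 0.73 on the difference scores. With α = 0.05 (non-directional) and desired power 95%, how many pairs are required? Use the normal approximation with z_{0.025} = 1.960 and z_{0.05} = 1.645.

n = 25 pairs

For a paired (one-sample on differences) test: n = ((z_{α/2} + z_β) / d)².
z_{α/2} + z_β = 1.960 + 1.645 = 3.605.
n = (3.605 / 0.73)² = 4.938² = 24.39.
Round up.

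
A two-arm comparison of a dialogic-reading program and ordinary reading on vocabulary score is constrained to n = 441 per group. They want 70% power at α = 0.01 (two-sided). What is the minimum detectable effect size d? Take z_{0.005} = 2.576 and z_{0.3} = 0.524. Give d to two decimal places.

d_min ≈ 0.21

For two independent groups of n = 441 each: d_min = (z_{α/2} + z_β)·√(2/n).
z-sum = 2.576 + 0.524 = 3.100.
d_min = 3.100 × √(2/441) = 3.100 × 0.0673 = 0.209.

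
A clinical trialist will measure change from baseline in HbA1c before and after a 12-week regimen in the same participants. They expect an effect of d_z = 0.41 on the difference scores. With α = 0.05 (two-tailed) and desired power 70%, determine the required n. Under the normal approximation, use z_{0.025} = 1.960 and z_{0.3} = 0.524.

For a paired (one-sample on differences) test: n = ((z_{α/2} + z_β) / d)².
z_{α/2} + z_β = 1.960 + 0.524 = 2.484.
n = (2.484 / 0.41)² = 6.059² = 36.71.
Round up.

n = 37 pairs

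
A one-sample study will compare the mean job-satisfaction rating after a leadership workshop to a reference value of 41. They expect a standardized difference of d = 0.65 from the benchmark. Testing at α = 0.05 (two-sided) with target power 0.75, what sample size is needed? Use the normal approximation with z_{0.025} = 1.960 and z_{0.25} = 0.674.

n = 17

For a one-sample test: n = ((z_{α/2} + z_β) / d)².
z_{α/2} + z_β = 1.960 + 0.674 = 2.634.
n = (2.634 / 0.65)² = 4.052² = 16.42.
Round up.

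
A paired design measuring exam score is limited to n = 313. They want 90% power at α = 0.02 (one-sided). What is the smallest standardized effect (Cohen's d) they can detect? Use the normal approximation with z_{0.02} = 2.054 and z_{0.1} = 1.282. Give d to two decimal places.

For a single sample (or paired design) of n = 313: d_min = (z_{α} + z_β)/√n.
z-sum = 2.054 + 1.282 = 3.336.
d_min = 3.336 / √313 = 3.336 / 17.692 = 0.189.

d_min ≈ 0.19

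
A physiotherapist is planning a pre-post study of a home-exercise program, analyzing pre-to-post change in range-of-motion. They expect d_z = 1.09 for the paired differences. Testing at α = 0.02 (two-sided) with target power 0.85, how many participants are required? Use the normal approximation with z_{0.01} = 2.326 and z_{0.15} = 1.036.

n = 10 pairs

For a paired (one-sample on differences) test: n = ((z_{α/2} + z_β) / d)².
z_{α/2} + z_β = 2.326 + 1.036 = 3.362.
n = (3.362 / 1.09)² = 3.084² = 9.51.
Round up.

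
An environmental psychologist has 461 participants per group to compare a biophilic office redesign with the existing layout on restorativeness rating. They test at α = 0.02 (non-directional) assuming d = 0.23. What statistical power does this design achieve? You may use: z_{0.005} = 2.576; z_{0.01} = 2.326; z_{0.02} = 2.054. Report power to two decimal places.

For two equal groups, power = Φ(d·√(n/2) − z_{α/2}).
d·√(n/2) = 0.23 × √(461/2) = 0.23 × 15.182 = 3.492.
z_β = 3.492 − 2.326 = 1.166.
Power = Φ(1.166) = 0.878.

power ≈ 0.88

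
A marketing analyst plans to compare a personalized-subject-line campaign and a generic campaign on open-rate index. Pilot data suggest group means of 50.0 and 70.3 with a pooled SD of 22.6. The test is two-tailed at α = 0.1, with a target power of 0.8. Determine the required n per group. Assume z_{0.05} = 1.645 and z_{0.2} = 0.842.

n = 16 per group

Cohen's d = |M₁ − M₂| / SD_pooled = |50.0 − 70.3| / 22.6 = 20.3 / 22.6 = 0.898.
For two independent groups with equal n: n = 2·((z_{α/2} + z_β) / d)².
z_{α/2} + z_β = 1.645 + 0.842 = 2.487.
n = 2 × (2.487 / 0.898)² = 2 × 2.769² = 2 × 7.67 = 15.3.
Round up to the next whole participant.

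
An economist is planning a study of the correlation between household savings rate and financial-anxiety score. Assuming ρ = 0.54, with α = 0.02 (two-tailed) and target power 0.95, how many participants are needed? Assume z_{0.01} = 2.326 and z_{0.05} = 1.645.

n = 47

Fisher's z: C = ½·ln((1+r)/(1−r)) = ½·ln(3.3478) = 0.6042.
n = ((z_{α/2} + z_β)/C)² + 3.
(2.326 + 1.645) / 0.6042 = 3.971 / 0.6042 = 6.572.
n = 6.572² + 3 = 43.20 + 3 = 46.2.
Round up.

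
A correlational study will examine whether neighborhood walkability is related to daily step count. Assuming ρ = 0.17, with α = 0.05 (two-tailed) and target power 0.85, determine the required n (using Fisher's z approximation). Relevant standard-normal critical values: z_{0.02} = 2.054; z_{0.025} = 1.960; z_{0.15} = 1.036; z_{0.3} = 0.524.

Fisher's z: C = ½·ln((1+r)/(1−r)) = ½·ln(1.4096) = 0.1717.
n = ((z_{α/2} + z_β)/C)² + 3.
(1.960 + 1.036) / 0.1717 = 2.996 / 0.1717 = 17.449.
n = 17.449² + 3 = 304.47 + 3 = 307.5.
Round up.

n = 308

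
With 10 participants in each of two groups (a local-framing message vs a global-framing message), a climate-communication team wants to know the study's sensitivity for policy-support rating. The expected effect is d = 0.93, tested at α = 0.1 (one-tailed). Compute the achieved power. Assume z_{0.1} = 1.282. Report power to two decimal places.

power ≈ 0.79

For two equal groups, power = Φ(d·√(n/2) − z_{α}).
d·√(n/2) = 0.93 × √(10/2) = 0.93 × 2.236 = 2.080.
z_β = 2.080 − 1.282 = 0.798.
Power = Φ(0.798) = 0.787.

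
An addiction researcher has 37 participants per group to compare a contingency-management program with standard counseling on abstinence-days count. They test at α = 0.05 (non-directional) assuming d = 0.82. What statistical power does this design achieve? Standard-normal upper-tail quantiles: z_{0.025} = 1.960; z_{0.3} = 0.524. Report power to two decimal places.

For two equal groups, power = Φ(d·√(n/2) − z_{α/2}).
d·√(n/2) = 0.82 × √(37/2) = 0.82 × 4.301 = 3.527.
z_β = 3.527 − 1.960 = 1.567.
Power = Φ(1.567) = 0.941.

power ≈ 0.94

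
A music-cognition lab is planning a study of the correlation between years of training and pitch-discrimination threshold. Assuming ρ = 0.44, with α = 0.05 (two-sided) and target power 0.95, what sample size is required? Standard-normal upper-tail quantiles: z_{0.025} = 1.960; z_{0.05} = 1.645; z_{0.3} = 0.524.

Fisher's z: C = ½·ln((1+r)/(1−r)) = ½·ln(2.5714) = 0.4722.
n = ((z_{α/2} + z_β)/C)² + 3.
(1.960 + 1.645) / 0.4722 = 3.605 / 0.4722 = 7.634.
n = 7.634² + 3 = 58.29 + 3 = 61.3.
Round up.

n = 62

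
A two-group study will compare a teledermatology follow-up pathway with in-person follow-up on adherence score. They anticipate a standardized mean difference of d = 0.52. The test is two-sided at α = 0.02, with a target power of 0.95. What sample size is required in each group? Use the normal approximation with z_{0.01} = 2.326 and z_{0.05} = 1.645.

n = 117 per group

For two independent groups with equal n: n = 2·((z_{α/2} + z_β) / d)².
z_{α/2} + z_β = 2.326 + 1.645 = 3.971.
n = 2 × (3.971 / 0.52)² = 2 × 7.637² = 2 × 58.32 = 116.6.
Round up to the next whole participant.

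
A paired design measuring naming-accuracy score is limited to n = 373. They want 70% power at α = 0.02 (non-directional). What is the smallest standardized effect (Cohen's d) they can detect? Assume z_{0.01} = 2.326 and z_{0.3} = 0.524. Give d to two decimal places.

d_min ≈ 0.15

For a single sample (or paired design) of n = 373: d_min = (z_{α/2} + z_β)/√n.
z-sum = 2.326 + 0.524 = 2.850.
d_min = 2.850 / √373 = 2.850 / 19.313 = 0.148.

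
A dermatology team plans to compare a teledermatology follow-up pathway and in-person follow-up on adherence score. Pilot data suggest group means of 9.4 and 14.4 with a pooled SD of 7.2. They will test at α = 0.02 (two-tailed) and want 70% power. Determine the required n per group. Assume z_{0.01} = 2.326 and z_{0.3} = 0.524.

Cohen's d = |M₁ − M₂| / SD_pooled = |9.4 − 14.4| / 7.2 = 5.0 / 7.2 = 0.694.
For two independent groups with equal n: n = 2·((z_{α/2} + z_β) / d)².
z_{α/2} + z_β = 2.326 + 0.524 = 2.850.
n = 2 × (2.850 / 0.694)² = 2 × 4.107² = 2 × 16.86 = 33.7.
Round up to the next whole participant.

n = 34 per group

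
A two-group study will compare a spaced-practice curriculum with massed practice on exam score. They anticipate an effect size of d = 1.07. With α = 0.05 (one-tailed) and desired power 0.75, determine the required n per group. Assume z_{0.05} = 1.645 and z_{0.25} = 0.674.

For two independent groups with equal n: n = 2·((z_{α} + z_β) / d)².
z_{α} + z_β = 1.645 + 0.674 = 2.319.
n = 2 × (2.319 / 1.07)² = 2 × 2.167² = 2 × 4.70 = 9.4.
Round up to the next whole participant.

n = 10 per group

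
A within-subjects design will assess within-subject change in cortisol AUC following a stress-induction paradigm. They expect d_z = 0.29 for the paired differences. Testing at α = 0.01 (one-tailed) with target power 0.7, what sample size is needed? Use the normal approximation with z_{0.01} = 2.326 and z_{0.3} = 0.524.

For a paired (one-sample on differences) test: n = ((z_{α} + z_β) / d)².
z_{α} + z_β = 2.326 + 0.524 = 2.850.
n = (2.850 / 0.29)² = 9.828² = 96.58.
Round up.

n = 97 pairs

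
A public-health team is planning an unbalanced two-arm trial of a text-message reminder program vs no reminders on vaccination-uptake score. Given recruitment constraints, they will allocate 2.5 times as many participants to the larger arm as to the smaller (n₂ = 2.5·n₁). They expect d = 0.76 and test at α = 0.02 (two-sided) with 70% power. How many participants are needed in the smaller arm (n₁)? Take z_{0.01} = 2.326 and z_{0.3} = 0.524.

With allocation ratio k = n₂/n₁ = 2.5, Var(x̄₁−x̄₂) = σ²(1/n₁ + 1/(k·n₁)) = σ²·(k+1)/(k·n₁).
So n₁ = (1 + 1/k)·((z_{α/2} + z_β)/d)² = 1.400 × (2.850/0.76)².
n₁ = 1.400 × 14.06 = 19.7.
Round up: n₁ = 20, giving n₂ = 2.5 × 20 = 50.

n₁ = 20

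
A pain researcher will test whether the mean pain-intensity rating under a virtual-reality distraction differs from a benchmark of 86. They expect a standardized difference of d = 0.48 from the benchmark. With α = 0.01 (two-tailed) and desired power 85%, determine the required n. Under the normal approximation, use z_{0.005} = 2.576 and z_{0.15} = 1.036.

n = 57

For a one-sample test: n = ((z_{α/2} + z_β) / d)².
z_{α/2} + z_β = 2.576 + 1.036 = 3.612.
n = (3.612 / 0.48)² = 7.525² = 56.63.
Round up.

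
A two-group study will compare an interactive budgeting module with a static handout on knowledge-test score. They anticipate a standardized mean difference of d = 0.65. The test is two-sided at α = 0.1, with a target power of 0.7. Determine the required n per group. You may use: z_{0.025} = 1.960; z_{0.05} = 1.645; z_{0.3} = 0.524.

For two independent groups with equal n: n = 2·((z_{α/2} + z_β) / d)².
z_{α/2} + z_β = 1.645 + 0.524 = 2.169.
n = 2 × (2.169 / 0.65)² = 2 × 3.337² = 2 × 11.14 = 22.3.
Round up to the next whole participant.

n = 23 per group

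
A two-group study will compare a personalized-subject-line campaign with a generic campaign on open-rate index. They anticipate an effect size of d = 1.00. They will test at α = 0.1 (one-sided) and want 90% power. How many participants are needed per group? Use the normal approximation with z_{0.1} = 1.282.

n = 14 per group

For two independent groups with equal n: n = 2·((z_{α} + z_β) / d)².
z_{α} + z_β = 1.282 + 1.282 = 2.564.
n = 2 × (2.564 / 1.00)² = 2 × 2.564² = 2 × 6.57 = 13.1.
Round up to the next whole participant.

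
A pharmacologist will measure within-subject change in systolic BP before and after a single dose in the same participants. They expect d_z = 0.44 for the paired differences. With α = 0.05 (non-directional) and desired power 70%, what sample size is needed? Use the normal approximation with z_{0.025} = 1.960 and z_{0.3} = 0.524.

n = 32 pairs

For a paired (one-sample on differences) test: n = ((z_{α/2} + z_β) / d)².
z_{α/2} + z_β = 1.960 + 0.524 = 2.484.
n = (2.484 / 0.44)² = 5.645² = 31.87.
Round up.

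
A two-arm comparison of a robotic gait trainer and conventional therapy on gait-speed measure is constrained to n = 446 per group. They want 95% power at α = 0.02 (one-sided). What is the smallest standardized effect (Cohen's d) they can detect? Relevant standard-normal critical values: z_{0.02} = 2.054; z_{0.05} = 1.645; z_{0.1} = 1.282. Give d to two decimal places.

For two independent groups of n = 446 each: d_min = (z_{α} + z_β)·√(2/n).
z-sum = 2.054 + 1.645 = 3.699.
d_min = 3.699 × √(2/446) = 3.699 × 0.0670 = 0.248.

d_min ≈ 0.25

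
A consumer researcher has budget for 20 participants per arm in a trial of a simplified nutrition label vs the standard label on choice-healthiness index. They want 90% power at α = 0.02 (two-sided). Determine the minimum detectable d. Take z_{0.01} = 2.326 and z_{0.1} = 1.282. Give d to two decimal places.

For two independent groups of n = 20 each: d_min = (z_{α/2} + z_β)·√(2/n).
z-sum = 2.326 + 1.282 = 3.608.
d_min = 3.608 × √(2/20) = 3.608 × 0.3162 = 1.141.

d_min ≈ 1.14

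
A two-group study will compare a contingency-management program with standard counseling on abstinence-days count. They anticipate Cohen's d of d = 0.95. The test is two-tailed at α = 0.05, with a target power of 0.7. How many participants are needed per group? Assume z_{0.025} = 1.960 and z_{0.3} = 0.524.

n = 14 per group

For two independent groups with equal n: n = 2·((z_{α/2} + z_β) / d)².
z_{α/2} + z_β = 1.960 + 0.524 = 2.484.
n = 2 × (2.484 / 0.95)² = 2 × 2.615² = 2 × 6.84 = 13.7.
Round up to the next whole participant.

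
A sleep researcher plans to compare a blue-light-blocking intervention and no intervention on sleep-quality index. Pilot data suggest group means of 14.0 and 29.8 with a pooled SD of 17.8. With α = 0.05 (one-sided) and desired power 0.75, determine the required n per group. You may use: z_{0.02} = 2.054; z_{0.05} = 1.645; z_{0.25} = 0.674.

Cohen's d = |M₁ − M₂| / SD_pooled = |14.0 − 29.8| / 17.8 = 15.8 / 17.8 = 0.888.
For two independent groups with equal n: n = 2·((z_{α} + z_β) / d)².
z_{α} + z_β = 1.645 + 0.674 = 2.319.
n = 2 × (2.319 / 0.888)² = 2 × 2.611² = 2 × 6.82 = 13.6.
Round up to the next whole participant.

n = 14 per group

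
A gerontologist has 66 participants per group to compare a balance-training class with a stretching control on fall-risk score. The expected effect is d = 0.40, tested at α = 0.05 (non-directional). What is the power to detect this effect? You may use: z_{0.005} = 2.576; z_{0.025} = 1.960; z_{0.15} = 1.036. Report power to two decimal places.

power ≈ 0.63

For two equal groups, power = Φ(d·√(n/2) − z_{α/2}).
d·√(n/2) = 0.40 × √(66/2) = 0.40 × 5.745 = 2.298.
z_β = 2.298 − 1.960 = 0.338.
Power = Φ(0.338) = 0.632.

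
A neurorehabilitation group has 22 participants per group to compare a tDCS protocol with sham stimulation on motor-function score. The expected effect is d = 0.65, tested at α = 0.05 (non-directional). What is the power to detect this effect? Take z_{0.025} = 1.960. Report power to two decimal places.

power ≈ 0.58

For two equal groups, power = Φ(d·√(n/2) − z_{α/2}).
d·√(n/2) = 0.65 × √(22/2) = 0.65 × 3.317 = 2.156.
z_β = 2.156 − 1.960 = 0.196.
Power = Φ(0.196) = 0.578.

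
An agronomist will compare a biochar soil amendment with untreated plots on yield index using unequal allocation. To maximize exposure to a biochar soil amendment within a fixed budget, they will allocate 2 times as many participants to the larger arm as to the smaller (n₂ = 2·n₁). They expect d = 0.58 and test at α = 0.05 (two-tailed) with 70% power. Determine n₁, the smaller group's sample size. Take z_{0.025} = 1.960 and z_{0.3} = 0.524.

With allocation ratio k = n₂/n₁ = 2, Var(x̄₁−x̄₂) = σ²(1/n₁ + 1/(k·n₁)) = σ²·(k+1)/(k·n₁).
So n₁ = (1 + 1/k)·((z_{α/2} + z_β)/d)² = 1.500 × (2.484/0.58)².
n₁ = 1.500 × 18.34 = 27.5.
Round up: n₁ = 28, giving n₂ = 2 × 28 = 56.

n₁ = 28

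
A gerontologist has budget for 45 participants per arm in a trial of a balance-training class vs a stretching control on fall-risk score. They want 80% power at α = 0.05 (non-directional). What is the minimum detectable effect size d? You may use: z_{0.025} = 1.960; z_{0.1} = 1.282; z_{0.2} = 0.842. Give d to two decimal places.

d_min ≈ 0.59

For two independent groups of n = 45 each: d_min = (z_{α/2} + z_β)·√(2/n).
z-sum = 1.960 + 0.842 = 2.802.
d_min = 2.802 × √(2/45) = 2.802 × 0.2108 = 0.591.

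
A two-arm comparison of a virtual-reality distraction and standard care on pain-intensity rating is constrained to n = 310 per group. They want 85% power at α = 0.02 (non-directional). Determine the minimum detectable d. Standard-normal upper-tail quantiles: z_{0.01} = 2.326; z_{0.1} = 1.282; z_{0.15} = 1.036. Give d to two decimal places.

d_min ≈ 0.27

For two independent groups of n = 310 each: d_min = (z_{α/2} + z_β)·√(2/n).
z-sum = 2.326 + 1.036 = 3.362.
d_min = 3.362 × √(2/310) = 3.362 × 0.0803 = 0.270.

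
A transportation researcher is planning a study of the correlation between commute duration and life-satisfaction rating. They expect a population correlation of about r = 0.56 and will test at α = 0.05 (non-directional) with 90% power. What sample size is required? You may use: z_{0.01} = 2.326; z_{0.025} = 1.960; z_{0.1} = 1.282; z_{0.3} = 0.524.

Fisher's z: C = ½·ln((1+r)/(1−r)) = ½·ln(3.5455) = 0.6328.
n = ((z_{α/2} + z_β)/C)² + 3.
(1.960 + 1.282) / 0.6328 = 3.242 / 0.6328 = 5.123.
n = 5.123² + 3 = 26.25 + 3 = 29.2.
Round up.

n = 30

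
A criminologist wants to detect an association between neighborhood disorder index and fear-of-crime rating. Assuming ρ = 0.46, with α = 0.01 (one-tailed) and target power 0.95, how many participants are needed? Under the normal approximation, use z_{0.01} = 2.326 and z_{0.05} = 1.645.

n = 67

Fisher's z: C = ½·ln((1+r)/(1−r)) = ½·ln(2.7037) = 0.4973.
n = ((z_{α} + z_β)/C)² + 3.
(2.326 + 1.645) / 0.4973 = 3.971 / 0.4973 = 7.985.
n = 7.985² + 3 = 63.76 + 3 = 66.8.
Round up.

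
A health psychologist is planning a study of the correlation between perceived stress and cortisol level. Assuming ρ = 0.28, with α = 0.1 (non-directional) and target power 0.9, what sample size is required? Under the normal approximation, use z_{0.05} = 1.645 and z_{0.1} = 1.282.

n = 107

Fisher's z: C = ½·ln((1+r)/(1−r)) = ½·ln(1.7778) = 0.2877.
n = ((z_{α/2} + z_β)/C)² + 3.
(1.645 + 1.282) / 0.2877 = 2.927 / 0.2877 = 10.174.
n = 10.174² + 3 = 103.51 + 3 = 106.5.
Round up.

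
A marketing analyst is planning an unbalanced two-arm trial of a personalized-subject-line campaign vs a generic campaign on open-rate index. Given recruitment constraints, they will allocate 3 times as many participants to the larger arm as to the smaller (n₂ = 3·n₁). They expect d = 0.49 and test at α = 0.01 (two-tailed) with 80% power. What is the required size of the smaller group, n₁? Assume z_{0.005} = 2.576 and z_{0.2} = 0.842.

With allocation ratio k = n₂/n₁ = 3, Var(x̄₁−x̄₂) = σ²(1/n₁ + 1/(k·n₁)) = σ²·(k+1)/(k·n₁).
So n₁ = (1 + 1/k)·((z_{α/2} + z_β)/d)² = 1.333 × (3.418/0.49)².
n₁ = 1.333 × 48.66 = 64.9.
Round up: n₁ = 65, giving n₂ = 3 × 65 = 195.

n₁ = 65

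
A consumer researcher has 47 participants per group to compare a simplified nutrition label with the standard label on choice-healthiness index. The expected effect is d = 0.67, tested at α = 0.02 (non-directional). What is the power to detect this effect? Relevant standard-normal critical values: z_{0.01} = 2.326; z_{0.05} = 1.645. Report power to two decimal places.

power ≈ 0.82

For two equal groups, power = Φ(d·√(n/2) − z_{α/2}).
d·√(n/2) = 0.67 × √(47/2) = 0.67 × 4.848 = 3.248.
z_β = 3.248 − 2.326 = 0.922.
Power = Φ(0.922) = 0.822.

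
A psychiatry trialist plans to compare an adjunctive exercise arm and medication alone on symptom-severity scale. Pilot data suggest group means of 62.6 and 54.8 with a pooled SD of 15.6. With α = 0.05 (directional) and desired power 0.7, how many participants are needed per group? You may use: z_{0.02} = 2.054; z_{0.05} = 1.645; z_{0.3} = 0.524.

Cohen's d = |M₁ − M₂| / SD_pooled = |62.6 − 54.8| / 15.6 = 7.8 / 15.6 = 0.500.
For two independent groups with equal n: n = 2·((z_{α} + z_β) / d)².
z_{α} + z_β = 1.645 + 0.524 = 2.169.
n = 2 × (2.169 / 0.500)² = 2 × 4.338² = 2 × 18.82 = 37.6.
Round up to the next whole participant.

n = 38 per group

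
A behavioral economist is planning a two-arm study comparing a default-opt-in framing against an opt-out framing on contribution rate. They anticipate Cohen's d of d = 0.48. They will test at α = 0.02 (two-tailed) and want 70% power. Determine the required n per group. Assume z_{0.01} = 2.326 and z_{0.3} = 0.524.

For two independent groups with equal n: n = 2·((z_{α/2} + z_β) / d)².
z_{α/2} + z_β = 2.326 + 0.524 = 2.850.
n = 2 × (2.850 / 0.48)² = 2 × 5.938² = 2 × 35.25 = 70.5.
Round up to the next whole participant.

n = 71 per group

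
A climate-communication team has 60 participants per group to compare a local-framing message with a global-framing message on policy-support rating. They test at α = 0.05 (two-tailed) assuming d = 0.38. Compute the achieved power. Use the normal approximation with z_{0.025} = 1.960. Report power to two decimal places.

For two equal groups, power = Φ(d·√(n/2) − z_{α/2}).
d·√(n/2) = 0.38 × √(60/2) = 0.38 × 5.477 = 2.081.
z_β = 2.081 − 1.960 = 0.121.
Power = Φ(0.121) = 0.548.

power ≈ 0.55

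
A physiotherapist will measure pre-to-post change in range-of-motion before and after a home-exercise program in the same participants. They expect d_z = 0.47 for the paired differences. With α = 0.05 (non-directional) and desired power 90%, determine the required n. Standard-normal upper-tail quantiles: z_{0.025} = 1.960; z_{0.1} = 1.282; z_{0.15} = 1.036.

For a paired (one-sample on differences) test: n = ((z_{α/2} + z_β) / d)².
z_{α/2} + z_β = 1.960 + 1.282 = 3.242.
n = (3.242 / 0.47)² = 6.898² = 47.58.
Round up.

n = 48 pairs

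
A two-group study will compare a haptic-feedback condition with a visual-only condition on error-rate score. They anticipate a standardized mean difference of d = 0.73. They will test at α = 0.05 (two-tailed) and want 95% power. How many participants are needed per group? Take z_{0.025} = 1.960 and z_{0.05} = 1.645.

For two independent groups with equal n: n = 2·((z_{α/2} + z_β) / d)².
z_{α/2} + z_β = 1.960 + 1.645 = 3.605.
n = 2 × (3.605 / 0.73)² = 2 × 4.938² = 2 × 24.39 = 48.8.
Round up to the next whole participant.

n = 49 per group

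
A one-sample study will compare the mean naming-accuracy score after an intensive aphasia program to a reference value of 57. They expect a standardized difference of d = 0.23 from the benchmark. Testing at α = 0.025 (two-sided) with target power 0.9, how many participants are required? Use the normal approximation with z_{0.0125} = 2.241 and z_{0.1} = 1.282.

For a one-sample test: n = ((z_{α/2} + z_β) / d)².
z_{α/2} + z_β = 2.241 + 1.282 = 3.523.
n = (3.523 / 0.23)² = 15.317² = 234.62.
Round up.

n = 235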